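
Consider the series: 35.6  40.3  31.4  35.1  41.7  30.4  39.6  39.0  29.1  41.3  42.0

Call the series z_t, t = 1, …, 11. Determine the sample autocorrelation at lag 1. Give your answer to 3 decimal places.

Mean z̄ = (35.6 + 40.3 + 31.4 + 35.1 + 41.7 + 30.4 + 39.6 + 39.0 + 29.1 + 41.3 + 42.0)/11 = 36.8636
Numerator Σ_{t=1}^{10}(z_t−z̄)(z_{t+1}−z̄) = -93.3540
Denominator Σ(z_t−z̄)² = 229.9255
r_1 = -93.3540 / 229.9255 = -0.406

-0.406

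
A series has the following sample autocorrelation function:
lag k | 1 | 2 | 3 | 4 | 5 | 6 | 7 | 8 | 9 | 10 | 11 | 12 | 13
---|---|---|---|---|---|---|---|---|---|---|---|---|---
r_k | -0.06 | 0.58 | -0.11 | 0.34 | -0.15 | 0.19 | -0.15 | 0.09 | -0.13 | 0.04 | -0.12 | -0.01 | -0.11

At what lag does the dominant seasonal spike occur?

2

The largest autocorrelation is r_2 = 0.58, with weaker echoes at lags 4 (0.34) and 6 (0.19); the remaining lags stay at or below 0.09.
The dominant spike at lag 2 indicates a seasonal period of 2.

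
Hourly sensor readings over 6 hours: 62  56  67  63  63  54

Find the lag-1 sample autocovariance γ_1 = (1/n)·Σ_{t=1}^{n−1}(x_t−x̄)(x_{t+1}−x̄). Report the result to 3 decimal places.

-5.366

Mean x̄ = (62 + 56 + 67 + 63 + 63 + 54)/6 = 60.8333
Σ_{t=1}^{5}(x_t−x̄)(x_{t+1}−x̄) = -32.1944
γ_1 = -32.1944 / 6 = -5.366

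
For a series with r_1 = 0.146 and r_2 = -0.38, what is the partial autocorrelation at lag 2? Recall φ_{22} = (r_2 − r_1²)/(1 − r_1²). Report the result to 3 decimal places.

-0.410

φ_{22} = (r_2 − r_1²) / (1 − r_1²)
r_1² = (0.146)² = 0.021316
Numerator = -0.38 − 0.0213 = -0.4013; denominator = 1 − 0.0213 = 0.9787
φ_{22} = -0.4013 / 0.9787 = -0.410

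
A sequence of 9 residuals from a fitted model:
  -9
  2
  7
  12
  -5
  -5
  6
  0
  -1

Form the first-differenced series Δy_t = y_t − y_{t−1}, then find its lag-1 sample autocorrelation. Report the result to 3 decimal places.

First differences Δy: 11, 5, 5, -17, 0, 11, -6, -1
Mean of differences = 1.0000
Numerator Σ(Δy_t−Δȳ)(Δy_{t+1}−Δȳ) = -64.0000
Denominator Σ(Δy_t−Δȳ)² = 610.0000
r_1(Δy) = -64.0000 / 610.0000 = -0.105

-0.105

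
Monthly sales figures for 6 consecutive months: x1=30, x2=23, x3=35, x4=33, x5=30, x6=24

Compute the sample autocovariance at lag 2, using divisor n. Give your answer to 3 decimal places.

Mean x̄ = (30 + 23 + 35 + 33 + 30 + 24)/6 = 29.1667
Deviations: 0.8333, -6.1667, 5.8333, 3.8333, 0.8333, -5.1667
Σ_{t=1}^{4}(x_t−x̄)(x_{t+2}−x̄) = -33.7222
γ_2 = -33.7222 / 6 = -5.620

-5.620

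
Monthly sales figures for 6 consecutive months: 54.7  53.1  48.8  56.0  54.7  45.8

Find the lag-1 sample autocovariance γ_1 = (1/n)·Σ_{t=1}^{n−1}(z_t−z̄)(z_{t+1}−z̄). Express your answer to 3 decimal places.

-3.361

Mean z̄ = (54.7 + 53.1 + 48.8 + 56.0 + 54.7 + 45.8)/6 = 52.1833
Σ_{t=1}^{5}(z_t−z̄)(z_{t+1}−z̄) = -20.1669
γ_1 = -20.1669 / 6 = -3.361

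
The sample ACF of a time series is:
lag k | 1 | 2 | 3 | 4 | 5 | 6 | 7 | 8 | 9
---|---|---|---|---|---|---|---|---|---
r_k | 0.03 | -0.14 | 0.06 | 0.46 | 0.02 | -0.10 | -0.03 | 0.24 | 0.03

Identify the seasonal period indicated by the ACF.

4

The largest autocorrelation is r_4 = 0.46, with a weaker echo at lag 8 (0.24); the remaining lags stay at or below 0.06.
The dominant spike at lag 4 indicates a seasonal period of 4.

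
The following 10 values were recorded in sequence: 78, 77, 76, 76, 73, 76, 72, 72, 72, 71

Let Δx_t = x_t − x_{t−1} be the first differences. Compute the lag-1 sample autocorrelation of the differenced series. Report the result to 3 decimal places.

First differences Δx: -1, -1, 0, -3, 3, -4, 0, 0, -1
Mean of differences = -0.7778
Numerator Σ(Δx_t−Δx̄)(Δx_{t+1}−Δx̄) = -24.4938
Denominator Σ(Δx_t−Δx̄)² = 31.5556
r_1(Δx) = -24.4938 / 31.5556 = -0.776

-0.776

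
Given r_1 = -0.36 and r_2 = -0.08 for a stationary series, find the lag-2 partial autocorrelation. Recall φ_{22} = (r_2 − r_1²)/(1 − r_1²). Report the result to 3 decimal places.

φ_{22} = (r_2 − r_1²) / (1 − r_1²)
r_1² = (-0.36)² = 0.1296
Numerator = -0.08 − 0.1296 = -0.2096; denominator = 1 − 0.1296 = 0.8704
φ_{22} = -0.2096 / 0.8704 = -0.241

-0.241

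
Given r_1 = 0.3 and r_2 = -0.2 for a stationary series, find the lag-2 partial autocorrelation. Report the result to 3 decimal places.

φ_{22} = (r_2 − r_1²) / (1 − r_1²)
r_1² = (0.3)² = 0.09
Numerator = -0.2 − 0.0900 = -0.2900; denominator = 1 − 0.0900 = 0.9100
φ_{22} = -0.2900 / 0.9100 = -0.319

-0.319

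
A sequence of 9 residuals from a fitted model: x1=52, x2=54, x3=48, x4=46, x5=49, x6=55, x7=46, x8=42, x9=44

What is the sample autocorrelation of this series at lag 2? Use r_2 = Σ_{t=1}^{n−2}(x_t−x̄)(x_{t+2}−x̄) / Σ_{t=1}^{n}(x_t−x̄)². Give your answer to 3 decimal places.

Mean x̄ = (52 + 54 + 48 + 46 + 49 + 55 + 46 + 42 + 44)/9 = 48.4444
Σ(x_t−x̄)(x_{t+2}−x̄) = (-1.5802) + (-13.5802) + (-0.2469) + (-16.0247) + (-1.3580) + (-42.2469) + (10.8642) = -64.1728
Denominator Σ(x_t−x̄)² = 160.2222
r_2 = -64.1728 / 160.2222 = -0.401

-0.401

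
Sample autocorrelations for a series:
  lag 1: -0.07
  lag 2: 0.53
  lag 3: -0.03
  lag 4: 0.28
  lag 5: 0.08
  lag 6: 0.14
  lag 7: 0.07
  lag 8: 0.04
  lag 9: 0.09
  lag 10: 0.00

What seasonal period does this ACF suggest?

The largest autocorrelation is r_2 = 0.53, with a weaker echo at lag 4 (0.28); the remaining lags stay at or below 0.14.
The dominant spike at lag 2 indicates a seasonal period of 2.

2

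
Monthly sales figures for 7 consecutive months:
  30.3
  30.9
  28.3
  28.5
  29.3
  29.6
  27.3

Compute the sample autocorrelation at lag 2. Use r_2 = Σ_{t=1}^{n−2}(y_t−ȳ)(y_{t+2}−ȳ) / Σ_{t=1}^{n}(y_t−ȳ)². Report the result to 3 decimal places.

Mean ȳ = (30.3 + 30.9 + 28.3 + 28.5 + 29.3 + 29.6 + 27.3)/7 = 29.1714
Σ(y_t−ȳ)(y_{t+2}−ȳ) = (-0.9835) + (-1.1606) + (-0.1120) + (-0.2878) + (-0.2406) = -2.7845
Denominator Σ(y_t−ȳ)² = 9.1743
r_2 = -2.7845 / 9.1743 = -0.304

-0.304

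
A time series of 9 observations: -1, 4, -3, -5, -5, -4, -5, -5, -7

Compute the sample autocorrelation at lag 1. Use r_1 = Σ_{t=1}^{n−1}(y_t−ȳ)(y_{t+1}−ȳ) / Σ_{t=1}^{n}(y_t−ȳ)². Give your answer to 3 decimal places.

Mean ȳ = (-1 + 4 − 3 − 5 − 5 − 4 − 5 − 5 − 7)/9 = -3.4444
Numerator Σ_{t=1}^{8}(y_t−ȳ)(y_{t+1}−ȳ) = 32.9136
Denominator Σ(y_t−ȳ)² = 84.2222
r_1 = 32.9136 / 84.2222 = 0.391

0.391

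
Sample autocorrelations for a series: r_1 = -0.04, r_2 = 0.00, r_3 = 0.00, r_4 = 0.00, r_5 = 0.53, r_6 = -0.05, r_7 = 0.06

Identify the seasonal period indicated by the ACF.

5

The largest autocorrelation is r_5 = 0.53; the remaining lags stay at or below 0.06.
The dominant spike at lag 5 indicates a seasonal period of 5.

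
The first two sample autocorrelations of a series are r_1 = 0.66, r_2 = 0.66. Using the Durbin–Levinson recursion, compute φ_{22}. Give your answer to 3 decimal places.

φ_{22} = (r_2 − r_1²) / (1 − r_1²)
r_1² = (0.66)² = 0.4356
Numerator = 0.66 − 0.4356 = 0.2244; denominator = 1 − 0.4356 = 0.5644
φ_{22} = 0.2244 / 0.5644 = 0.398

0.398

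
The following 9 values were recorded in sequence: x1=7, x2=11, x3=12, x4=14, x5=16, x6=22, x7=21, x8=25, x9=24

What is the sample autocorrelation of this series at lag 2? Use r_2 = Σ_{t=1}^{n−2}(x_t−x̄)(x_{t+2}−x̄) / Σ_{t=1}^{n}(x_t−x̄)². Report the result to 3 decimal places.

0.375

Mean x̄ = (7 + 11 + 12 + 14 + 16 + 22 + 21 + 25 + 24)/9 = 16.8889
Σ(x_t−x̄)(x_{t+2}−x̄) = (48.3457) + (17.0123) + (4.3457) + (-14.7654) + (-3.6543) + (41.4568) + (29.2346) = 121.9753
Denominator Σ(x_t−x̄)² = 324.8889
r_2 = 121.9753 / 324.8889 = 0.375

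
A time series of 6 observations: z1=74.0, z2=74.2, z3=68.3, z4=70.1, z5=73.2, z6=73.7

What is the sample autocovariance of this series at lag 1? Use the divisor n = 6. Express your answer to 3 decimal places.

Mean z̄ = (74.0 + 74.2 + 68.3 + 70.1 + 73.2 + 73.7)/6 = 72.2500
Σ_{t=1}^{5}(z_t−z̄)(z_{t+1}−z̄) = 3.5375
γ_1 = 3.5375 / 6 = 0.590

0.590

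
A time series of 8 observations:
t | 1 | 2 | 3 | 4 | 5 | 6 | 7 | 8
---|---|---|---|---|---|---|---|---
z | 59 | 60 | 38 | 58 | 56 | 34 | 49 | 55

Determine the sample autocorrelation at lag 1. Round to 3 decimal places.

Mean z̄ = (59 + 60 + 38 + 58 + 56 + 34 + 49 + 55)/8 = 51.1250
Deviations from mean: 7.8750, 8.8750, -13.1250, 6.8750, 4.8750, -17.1250, -2.1250, 3.8750
Σ(z_t−z̄)(z_{t+1}−z̄) = (69.8906) + (-116.4844) + (-90.2344) + (33.5156) + (-83.4844) + (36.3906) + (-8.2344) = -158.6406
Denominator Σ(z_t−z̄)² = 696.8750
r_1 = -158.6406 / 696.8750 = -0.228

-0.228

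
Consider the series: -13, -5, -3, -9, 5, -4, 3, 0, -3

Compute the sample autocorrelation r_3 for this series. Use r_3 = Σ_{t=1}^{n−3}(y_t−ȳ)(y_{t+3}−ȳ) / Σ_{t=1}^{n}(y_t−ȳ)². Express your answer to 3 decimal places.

0.129

Mean ȳ = (-13 − 5 − 3 − 9 + 5 − 4 + 3 + 0 − 3)/9 = -3.2222
Σ(y_t−ȳ)(y_{t+3}−ȳ) = (56.4938) + (-14.6173) + (-0.1728) + (-35.9506) + (26.4938) + (-0.1728) = 32.0741
Denominator Σ(y_t−ȳ)² = 249.5556
r_3 = 32.0741 / 249.5556 = 0.129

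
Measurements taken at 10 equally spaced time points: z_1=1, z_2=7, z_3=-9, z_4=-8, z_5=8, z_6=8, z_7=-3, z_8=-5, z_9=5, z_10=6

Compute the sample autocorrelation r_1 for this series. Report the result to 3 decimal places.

0.020

Mean z̄ = (1 + 7 − 9 − 8 + 8 + 8 − 3 − 5 + 5 + 6)/10 = 1.0000
Numerator Σ_{t=1}^{9}(z_t−z̄)(z_{t+1}−z̄) = 8.0000
Denominator Σ(z_t−z̄)² = 408.0000
r_1 = 8.0000 / 408.0000 = 0.020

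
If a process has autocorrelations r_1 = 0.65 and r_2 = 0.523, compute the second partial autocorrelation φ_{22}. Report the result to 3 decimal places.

φ_{22} = (r_2 − r_1²) / (1 − r_1²)
r_1² = (0.65)² = 0.4225
Numerator = 0.523 − 0.4225 = 0.1005; denominator = 1 − 0.4225 = 0.5775
φ_{22} = 0.1005 / 0.5775 = 0.174

0.174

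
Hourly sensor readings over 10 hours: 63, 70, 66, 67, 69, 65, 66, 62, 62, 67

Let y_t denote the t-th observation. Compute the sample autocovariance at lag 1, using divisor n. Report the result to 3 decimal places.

Mean ȳ = (63 + 70 + 66 + 67 + 69 + 65 + 66 + 62 + 62 + 67)/10 = 65.7000
Σ_{t=1}^{9}(y_t−ȳ)(y_{t+1}−ȳ) = -0.3900
γ_1 = -0.3900 / 10 = -0.039

-0.039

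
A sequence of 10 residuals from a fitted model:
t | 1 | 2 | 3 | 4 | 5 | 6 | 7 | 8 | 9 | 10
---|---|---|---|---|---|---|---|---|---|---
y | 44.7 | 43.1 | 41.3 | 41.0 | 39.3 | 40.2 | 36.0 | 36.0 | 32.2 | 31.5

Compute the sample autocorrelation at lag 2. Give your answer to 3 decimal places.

0.349

Mean ȳ = (44.7 + 43.1 + 41.3 + 41.0 + 39.3 + 40.2 + 36.0 + 36.0 + 32.2 + 31.5)/10 = 38.5300
Numerator Σ_{t=1}^{8}(y_t−ȳ)(y_{t+2}−ȳ) = 62.2642
Denominator Σ(y_t−ȳ)² = 178.4010
r_2 = 62.2642 / 178.4010 = 0.349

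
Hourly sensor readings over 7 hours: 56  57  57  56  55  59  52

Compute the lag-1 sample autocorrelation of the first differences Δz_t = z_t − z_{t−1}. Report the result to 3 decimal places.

-0.461

First differences Δz: 1, 0, -1, -1, 4, -7
Mean of differences = -0.6667
Numerator Σ(Δz_t−Δz̄)(Δz_{t+1}−Δz̄) = -30.1111
Denominator Σ(Δz_t−Δz̄)² = 65.3333
r_1(Δz) = -30.1111 / 65.3333 = -0.461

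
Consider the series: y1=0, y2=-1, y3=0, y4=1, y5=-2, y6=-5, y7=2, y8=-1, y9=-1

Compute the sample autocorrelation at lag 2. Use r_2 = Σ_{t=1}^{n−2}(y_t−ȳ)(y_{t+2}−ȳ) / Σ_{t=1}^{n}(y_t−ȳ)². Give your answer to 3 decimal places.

Mean ȳ = (0 − 1 + 0 + 1 − 2 − 5 + 2 − 1 − 1)/9 = -0.7778
Σ(y_t−ȳ)(y_{t+2}−ȳ) = (0.6049) + (-0.3951) + (-0.9506) + (-7.5062) + (-3.3951) + (0.9383) + (-0.6173) = -11.3210
Denominator Σ(y_t−ȳ)² = 31.5556
r_2 = -11.3210 / 31.5556 = -0.359

-0.359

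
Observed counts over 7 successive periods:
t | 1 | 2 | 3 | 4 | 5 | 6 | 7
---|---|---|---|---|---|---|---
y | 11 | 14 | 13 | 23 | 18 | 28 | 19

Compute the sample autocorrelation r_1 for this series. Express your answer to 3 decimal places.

Mean ȳ = (11 + 14 + 13 + 23 + 18 + 28 + 19)/7 = 18.0000
Deviations from mean: -7.0000, -4.0000, -5.0000, 5.0000, 0.0000, 10.0000, 1.0000
Numerator Σ_{t=1}^{6}(y_t−ȳ)(y_{t+1}−ȳ) = 33.0000
Denominator Σ(y_t−ȳ)² = 216.0000
r_1 = 33.0000 / 216.0000 = 0.153

0.153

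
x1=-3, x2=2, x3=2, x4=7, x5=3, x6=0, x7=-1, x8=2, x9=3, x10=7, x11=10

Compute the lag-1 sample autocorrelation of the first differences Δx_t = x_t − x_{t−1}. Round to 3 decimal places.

0.030

First differences Δx: 5, 0, 5, -4, -3, -1, 3, 1, 4, 3
Mean of differences = 1.3000
Numerator Σ(Δx_t−Δx̄)(Δx_{t+1}−Δx̄) = 2.8100
Denominator Σ(Δx_t−Δx̄)² = 94.1000
r_1(Δx) = 2.8100 / 94.1000 = 0.030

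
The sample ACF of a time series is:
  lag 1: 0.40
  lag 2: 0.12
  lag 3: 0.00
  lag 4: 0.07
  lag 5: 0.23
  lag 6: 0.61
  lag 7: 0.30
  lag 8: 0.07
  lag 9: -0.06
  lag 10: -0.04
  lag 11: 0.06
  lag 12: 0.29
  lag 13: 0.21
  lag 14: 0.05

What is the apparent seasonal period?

6

The largest autocorrelation is r_6 = 0.61; the remaining lags stay at or below 0.40. The elevated value at lag 1 (0.40), dropping to 0.12 at lag 2, reflects decaying short-term dependence rather than seasonality.
The dominant spike at lag 6 indicates a seasonal period of 6.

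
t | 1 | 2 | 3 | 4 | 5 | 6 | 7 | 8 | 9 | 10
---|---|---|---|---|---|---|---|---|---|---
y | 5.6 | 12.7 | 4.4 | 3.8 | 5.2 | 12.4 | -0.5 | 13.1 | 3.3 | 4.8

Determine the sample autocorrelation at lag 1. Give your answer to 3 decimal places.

Mean ȳ = (5.6 + 12.7 + 4.4 + 3.8 + 5.2 + 12.4 − 0.5 + 13.1 + 3.3 + 4.8)/10 = 6.4800
Numerator Σ_{t=1}^{9}(y_t−ȳ)(y_{t+1}−ȳ) = -120.2224
Denominator Σ(y_t−ȳ)² = 193.1360
r_1 = -120.2224 / 193.1360 = -0.622

-0.622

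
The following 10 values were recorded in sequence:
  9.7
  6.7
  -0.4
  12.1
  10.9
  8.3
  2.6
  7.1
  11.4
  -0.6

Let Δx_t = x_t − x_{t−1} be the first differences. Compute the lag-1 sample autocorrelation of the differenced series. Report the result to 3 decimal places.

First differences Δx: -3.0, -7.1, 12.5, -1.2, -2.6, -5.7, 4.5, 4.3, -12.0
Mean of differences = -1.1444
Numerator Σ(Δx_t−Δx̄)(Δx_{t+1}−Δx̄) = -118.3409
Denominator Σ(Δx_t−Δx̄)² = 427.3022
r_1(Δx) = -118.3409 / 427.3022 = -0.277

-0.277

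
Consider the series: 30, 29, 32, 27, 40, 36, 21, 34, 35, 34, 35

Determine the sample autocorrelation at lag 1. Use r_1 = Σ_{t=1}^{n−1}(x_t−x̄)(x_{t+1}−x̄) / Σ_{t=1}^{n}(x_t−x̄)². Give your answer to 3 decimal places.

Mean x̄ = (30 + 29 + 32 + 27 + 40 + 36 + 21 + 34 + 35 + 34 + 35)/11 = 32.0909
Numerator Σ_{t=1}^{10}(x_t−x̄)(x_{t+1}−x̄) = -50.0083
Denominator Σ(x_t−x̄)² = 264.9091
r_1 = -50.0083 / 264.9091 = -0.189

-0.189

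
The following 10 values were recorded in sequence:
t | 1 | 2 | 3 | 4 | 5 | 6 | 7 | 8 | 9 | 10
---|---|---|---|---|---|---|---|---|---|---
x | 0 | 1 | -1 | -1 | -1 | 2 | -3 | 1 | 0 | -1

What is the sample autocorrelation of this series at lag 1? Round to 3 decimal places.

-0.591

Mean x̄ = (0 + 1 − 1 − 1 − 1 + 2 − 3 + 1 + 0 − 1)/10 = -0.3000
Numerator Σ_{t=1}^{9}(x_t−x̄)(x_{t+1}−x̄) = -10.6900
Denominator Σ(x_t−x̄)² = 18.1000
r_1 = -10.6900 / 18.1000 = -0.591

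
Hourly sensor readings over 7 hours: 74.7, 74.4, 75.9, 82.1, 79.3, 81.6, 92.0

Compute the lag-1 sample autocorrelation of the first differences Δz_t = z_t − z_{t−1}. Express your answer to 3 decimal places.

-0.179

First differences Δz: -0.3, 1.5, 6.2, -2.8, 2.3, 10.4
Mean of differences = 2.8833
Numerator Σ(Δz_t−Δz̄)(Δz_{t+1}−Δz̄) = -20.1036
Denominator Σ(Δz_t−Δz̄)² = 112.1883
r_1(Δz) = -20.1036 / 112.1883 = -0.179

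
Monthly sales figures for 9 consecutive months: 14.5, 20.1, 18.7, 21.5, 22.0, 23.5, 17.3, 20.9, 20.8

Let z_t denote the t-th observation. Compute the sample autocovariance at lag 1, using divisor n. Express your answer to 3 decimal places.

Mean z̄ = (14.5 + 20.1 + 18.7 + 21.5 + 22.0 + 23.5 + 17.3 + 20.9 + 20.8)/9 = 19.9222
Σ_{t=1}^{8}(z_t−z̄)(z_{t+1}−z̄) = -3.4849
γ_1 = -3.4849 / 9 = -0.387

-0.387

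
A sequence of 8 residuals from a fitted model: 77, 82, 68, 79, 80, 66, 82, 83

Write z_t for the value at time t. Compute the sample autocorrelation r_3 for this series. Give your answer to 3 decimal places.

0.470

Mean z̄ = (77 + 82 + 68 + 79 + 80 + 66 + 82 + 83)/8 = 77.1250
Deviations from mean: -0.1250, 4.8750, -9.1250, 1.8750, 2.8750, -11.1250, 4.8750, 5.8750
Σ(z_t−z̄)(z_{t+3}−z̄) = (-0.2344) + (14.0156) + (101.5156) + (9.1406) + (16.8906) = 141.3281
Denominator Σ(z_t−z̄)² = 300.8750
r_3 = 141.3281 / 300.8750 = 0.470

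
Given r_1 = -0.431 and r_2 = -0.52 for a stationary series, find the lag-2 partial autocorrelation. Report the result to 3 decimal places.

φ_{22} = (r_2 − r_1²) / (1 − r_1²)
r_1² = (-0.431)² = 0.185761
Numerator = -0.52 − 0.1858 = -0.7058; denominator = 1 − 0.1858 = 0.8142
φ_{22} = -0.7058 / 0.8142 = -0.867

-0.867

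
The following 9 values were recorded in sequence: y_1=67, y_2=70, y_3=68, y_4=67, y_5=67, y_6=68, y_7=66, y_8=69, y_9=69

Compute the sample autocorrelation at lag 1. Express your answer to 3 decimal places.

Mean ȳ = (67 + 70 + 68 + 67 + 67 + 68 + 66 + 69 + 69)/9 = 67.8889
Numerator Σ_{t=1}^{8}(y_t−ȳ)(y_{t+1}−ȳ) = -2.1235
Denominator Σ(y_t−ȳ)² = 12.8889
r_1 = -2.1235 / 12.8889 = -0.165

-0.165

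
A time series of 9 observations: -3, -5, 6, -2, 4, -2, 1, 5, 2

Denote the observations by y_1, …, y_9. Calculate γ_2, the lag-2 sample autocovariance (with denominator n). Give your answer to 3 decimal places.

Mean ȳ = (-3 − 5 + 6 − 2 + 4 − 2 + 1 + 5 + 2)/9 = 0.6667
Σ_{t=1}^{7}(y_t−ȳ)(y_{t+2}−ȳ) = 10.4444
γ_2 = 10.4444 / 9 = 1.160

1.160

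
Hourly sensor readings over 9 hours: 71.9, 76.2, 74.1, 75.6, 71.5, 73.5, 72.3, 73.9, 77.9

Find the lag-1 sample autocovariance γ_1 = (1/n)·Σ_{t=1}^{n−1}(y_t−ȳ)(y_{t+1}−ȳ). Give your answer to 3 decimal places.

Mean ȳ = (71.9 + 76.2 + 74.1 + 75.6 + 71.5 + 73.5 + 72.3 + 73.9 + 77.9)/9 = 74.1000
Σ_{t=1}^{8}(y_t−ȳ)(y_{t+1}−ȳ) = -6.2800
γ_1 = -6.2800 / 9 = -0.698

-0.698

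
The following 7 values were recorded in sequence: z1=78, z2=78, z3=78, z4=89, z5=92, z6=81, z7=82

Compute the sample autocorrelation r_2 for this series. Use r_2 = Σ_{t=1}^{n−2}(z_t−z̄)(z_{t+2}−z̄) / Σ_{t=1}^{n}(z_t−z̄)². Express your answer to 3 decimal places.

Mean z̄ = (78 + 78 + 78 + 89 + 92 + 81 + 82)/7 = 82.5714
Deviations from mean: -4.5714, -4.5714, -4.5714, 6.4286, 9.4286, -1.5714, -0.5714
Numerator Σ_{t=1}^{5}(z_t−z̄)(z_{t+2}−z̄) = -67.0816
Denominator Σ(z_t−z̄)² = 195.7143
r_2 = -67.0816 / 195.7143 = -0.343

-0.343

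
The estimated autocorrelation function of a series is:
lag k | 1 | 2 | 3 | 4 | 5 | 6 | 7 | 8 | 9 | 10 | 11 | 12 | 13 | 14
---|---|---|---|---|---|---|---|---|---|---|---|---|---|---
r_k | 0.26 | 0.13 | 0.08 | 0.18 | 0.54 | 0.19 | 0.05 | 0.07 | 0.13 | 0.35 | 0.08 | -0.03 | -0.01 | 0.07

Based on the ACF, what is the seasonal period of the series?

5

The largest autocorrelation is r_5 = 0.54, with a weaker echo at lag 10 (0.35); the remaining lags stay at or below 0.26. The elevated value at lag 1 (0.26), dropping to 0.13 at lag 2, reflects decaying short-term dependence rather than seasonality.
The dominant spike at lag 5 indicates a seasonal period of 5.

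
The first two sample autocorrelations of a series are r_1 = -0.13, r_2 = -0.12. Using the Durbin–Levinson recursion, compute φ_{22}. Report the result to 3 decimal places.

-0.139

φ_{22} = (r_2 − r_1²) / (1 − r_1²)
r_1² = (-0.13)² = 0.0169
Numerator = -0.12 − 0.0169 = -0.1369; denominator = 1 − 0.0169 = 0.9831
φ_{22} = -0.1369 / 0.9831 = -0.139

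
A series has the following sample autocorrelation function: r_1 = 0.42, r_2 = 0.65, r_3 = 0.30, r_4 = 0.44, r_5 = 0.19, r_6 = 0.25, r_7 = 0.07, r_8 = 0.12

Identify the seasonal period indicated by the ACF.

2

The largest autocorrelation is r_2 = 0.65, with a weaker echo at lag 4 (0.44); the remaining lags stay at or below 0.42.
The dominant spike at lag 2 indicates a seasonal period of 2.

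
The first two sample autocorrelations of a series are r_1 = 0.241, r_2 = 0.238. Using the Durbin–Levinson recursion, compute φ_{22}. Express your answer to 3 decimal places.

0.191

φ_{22} = (r_2 − r_1²) / (1 − r_1²)
r_1² = (0.241)² = 0.058081
Numerator = 0.238 − 0.0581 = 0.1799; denominator = 1 − 0.0581 = 0.9419
φ_{22} = 0.1799 / 0.9419 = 0.191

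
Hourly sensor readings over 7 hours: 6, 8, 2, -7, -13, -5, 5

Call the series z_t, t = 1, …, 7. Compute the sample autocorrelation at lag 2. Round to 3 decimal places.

-0.300

Mean z̄ = (6 + 8 + 2 − 7 − 13 − 5 + 5)/7 = -0.5714
Deviations from mean: 6.5714, 8.5714, 2.5714, -6.4286, -12.4286, -4.4286, 5.5714
Σ(z_t−z̄)(z_{t+2}−z̄) = (16.8980) + (-55.1020) + (-31.9592) + (28.4694) + (-69.2449) = -110.9388
Denominator Σ(z_t−z̄)² = 369.7143
r_2 = -110.9388 / 369.7143 = -0.300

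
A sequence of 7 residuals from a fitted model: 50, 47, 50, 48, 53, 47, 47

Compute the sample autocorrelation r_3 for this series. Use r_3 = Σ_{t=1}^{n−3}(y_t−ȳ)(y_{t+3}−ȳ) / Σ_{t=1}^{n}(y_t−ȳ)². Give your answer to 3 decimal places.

-0.298

Mean ȳ = (50 + 47 + 50 + 48 + 53 + 47 + 47)/7 = 48.8571
Deviations from mean: 1.1429, -1.8571, 1.1429, -0.8571, 4.1429, -1.8571, -1.8571
Σ(y_t−ȳ)(y_{t+3}−ȳ) = (-0.9796) + (-7.6939) + (-2.1224) + (1.5918) = -9.2041
Denominator Σ(y_t−ȳ)² = 30.8571
r_3 = -9.2041 / 30.8571 = -0.298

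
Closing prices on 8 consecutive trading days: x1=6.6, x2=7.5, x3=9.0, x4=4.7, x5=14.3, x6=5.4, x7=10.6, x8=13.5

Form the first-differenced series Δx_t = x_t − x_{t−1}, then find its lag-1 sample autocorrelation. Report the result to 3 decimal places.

First differences Δx: 0.9, 1.5, -4.3, 9.6, -8.9, 5.2, 2.9
Mean of differences = 0.9857
Numerator Σ(Δx_t−Δx̄)(Δx_{t+1}−Δx̄) = -167.0473
Denominator Σ(Δx_t−Δx̄)² = 221.5686
r_1(Δx) = -167.0473 / 221.5686 = -0.754

-0.754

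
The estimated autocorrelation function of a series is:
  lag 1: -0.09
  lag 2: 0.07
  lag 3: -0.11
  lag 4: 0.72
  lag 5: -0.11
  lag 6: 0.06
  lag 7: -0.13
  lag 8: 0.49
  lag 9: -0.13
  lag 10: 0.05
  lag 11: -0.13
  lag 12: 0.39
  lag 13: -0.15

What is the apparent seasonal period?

The largest autocorrelation is r_4 = 0.72, with weaker echoes at lags 8 (0.49) and 12 (0.39); the remaining lags stay at or below 0.07.
The dominant spike at lag 4 indicates a seasonal period of 4.

4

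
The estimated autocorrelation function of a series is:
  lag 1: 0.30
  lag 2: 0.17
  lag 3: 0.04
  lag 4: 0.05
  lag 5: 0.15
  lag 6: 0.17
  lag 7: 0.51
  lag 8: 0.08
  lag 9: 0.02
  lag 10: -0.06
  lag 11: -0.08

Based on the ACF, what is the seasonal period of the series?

The largest autocorrelation is r_7 = 0.51; the remaining lags stay at or below 0.30. The elevated value at lag 1 (0.30), dropping to 0.17 at lag 2, reflects decaying short-term dependence rather than seasonality.
The dominant spike at lag 7 indicates a seasonal period of 7.

7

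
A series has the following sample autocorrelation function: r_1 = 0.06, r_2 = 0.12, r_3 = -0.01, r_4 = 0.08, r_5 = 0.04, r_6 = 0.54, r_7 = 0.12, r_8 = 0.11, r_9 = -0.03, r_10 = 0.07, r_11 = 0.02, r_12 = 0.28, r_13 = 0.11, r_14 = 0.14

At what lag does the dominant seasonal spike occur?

The largest autocorrelation is r_6 = 0.54, with a weaker echo at lag 12 (0.28); the remaining lags stay at or below 0.14.
The dominant spike at lag 6 indicates a seasonal period of 6.

6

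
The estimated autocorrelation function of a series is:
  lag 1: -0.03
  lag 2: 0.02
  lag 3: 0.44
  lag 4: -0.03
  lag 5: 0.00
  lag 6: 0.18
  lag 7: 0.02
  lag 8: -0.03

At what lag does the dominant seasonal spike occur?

3

The largest autocorrelation is r_3 = 0.44, with a weaker echo at lag 6 (0.18); the remaining lags stay at or below 0.02.
The dominant spike at lag 3 indicates a seasonal period of 3.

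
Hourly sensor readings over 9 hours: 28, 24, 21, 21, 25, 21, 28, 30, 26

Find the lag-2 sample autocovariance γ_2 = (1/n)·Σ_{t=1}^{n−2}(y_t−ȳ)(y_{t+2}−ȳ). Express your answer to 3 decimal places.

-1.114

Mean ȳ = (28 + 24 + 21 + 21 + 25 + 21 + 28 + 30 + 26)/9 = 24.8889
Σ_{t=1}^{7}(y_t−ȳ)(y_{t+2}−ȳ) = -10.0247
γ_2 = -10.0247 / 9 = -1.114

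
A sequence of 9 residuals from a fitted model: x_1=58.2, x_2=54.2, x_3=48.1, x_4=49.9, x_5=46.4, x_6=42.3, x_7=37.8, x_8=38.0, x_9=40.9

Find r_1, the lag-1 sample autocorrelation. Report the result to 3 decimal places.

0.648

Mean x̄ = (58.2 + 54.2 + 48.1 + 49.9 + 46.4 + 42.3 + 37.8 + 38.0 + 40.9)/9 = 46.2000
Numerator Σ_{t=1}^{8}(x_t−x̄)(x_{t+1}−x̄) = 263.2900
Denominator Σ(x_t−x̄)² = 406.4400
r_1 = 263.2900 / 406.4400 = 0.648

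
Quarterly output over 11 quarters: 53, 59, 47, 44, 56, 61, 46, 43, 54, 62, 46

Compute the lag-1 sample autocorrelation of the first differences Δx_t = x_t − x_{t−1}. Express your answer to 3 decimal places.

First differences Δx: 6, -12, -3, 12, 5, -15, -3, 11, 8, -16
Mean of differences = -0.7000
Numerator Σ(Δx_t−Δx̄)(Δx_{t+1}−Δx̄) = -113.3900
Denominator Σ(Δx_t−Δx̄)² = 1028.1000
r_1(Δx) = -113.3900 / 1028.1000 = -0.110

-0.110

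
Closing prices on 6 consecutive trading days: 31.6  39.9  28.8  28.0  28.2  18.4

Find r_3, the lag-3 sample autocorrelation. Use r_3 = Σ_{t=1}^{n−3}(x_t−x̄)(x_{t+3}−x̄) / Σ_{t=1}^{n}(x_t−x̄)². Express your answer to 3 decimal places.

-0.039

Mean x̄ = (31.6 + 39.9 + 28.8 + 28.0 + 28.2 + 18.4)/6 = 29.1500
Deviations from mean: 2.4500, 10.7500, -0.3500, -1.1500, -0.9500, -10.7500
Σ(x_t−x̄)(x_{t+3}−x̄) = (-2.8175) + (-10.2125) + (3.7625) = -9.2675
Denominator Σ(x_t−x̄)² = 239.4750
r_3 = -9.2675 / 239.4750 = -0.039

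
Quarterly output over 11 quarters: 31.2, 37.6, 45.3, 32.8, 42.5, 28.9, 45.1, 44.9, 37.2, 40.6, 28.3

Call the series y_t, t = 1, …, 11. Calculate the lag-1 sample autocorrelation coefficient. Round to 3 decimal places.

Mean ȳ = (31.2 + 37.6 + 45.3 + 32.8 + 42.5 + 28.9 + 45.1 + 44.9 + 37.2 + 40.6 + 28.3)/11 = 37.6727
Numerator Σ_{t=1}^{10}(y_t−ȳ)(y_{t+1}−ȳ) = -146.8353
Denominator Σ(y_t−ȳ)² = 428.1218
r_1 = -146.8353 / 428.1218 = -0.343

-0.343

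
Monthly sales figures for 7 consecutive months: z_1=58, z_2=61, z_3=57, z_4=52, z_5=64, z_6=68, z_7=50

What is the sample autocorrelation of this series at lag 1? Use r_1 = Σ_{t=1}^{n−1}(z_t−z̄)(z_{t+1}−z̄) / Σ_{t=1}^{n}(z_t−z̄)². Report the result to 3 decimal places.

-0.247

Mean z̄ = (58 + 61 + 57 + 52 + 64 + 68 + 50)/7 = 58.5714
Numerator Σ_{t=1}^{6}(z_t−z̄)(z_{t+1}−z̄) = -60.1837
Denominator Σ(z_t−z̄)² = 243.7143
r_1 = -60.1837 / 243.7143 = -0.247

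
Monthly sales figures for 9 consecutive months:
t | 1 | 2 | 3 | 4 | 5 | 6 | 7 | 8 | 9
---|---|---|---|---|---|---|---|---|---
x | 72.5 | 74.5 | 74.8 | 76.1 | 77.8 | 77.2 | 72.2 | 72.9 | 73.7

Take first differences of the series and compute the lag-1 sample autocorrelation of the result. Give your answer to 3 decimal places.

0.070

First differences Δx: 2.0, 0.3, 1.3, 1.7, -0.6, -5.0, 0.7, 0.8
Mean of differences = 0.1500
Numerator Σ(Δx_t−Δx̄)(Δx_{t+1}−Δx̄) = 2.4575
Denominator Σ(Δx_t−Δx̄)² = 34.9800
r_1(Δx) = 2.4575 / 34.9800 = 0.070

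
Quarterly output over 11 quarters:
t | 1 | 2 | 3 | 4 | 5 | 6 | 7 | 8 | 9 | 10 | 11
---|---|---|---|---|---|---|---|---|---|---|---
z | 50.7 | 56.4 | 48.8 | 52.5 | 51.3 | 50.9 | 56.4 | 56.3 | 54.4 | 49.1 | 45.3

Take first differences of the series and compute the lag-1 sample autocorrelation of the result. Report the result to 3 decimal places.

First differences Δz: 5.7, -7.6, 3.7, -1.2, -0.4, 5.5, -0.1, -1.9, -5.3, -3.8
Mean of differences = -0.5400
Numerator Σ(Δz_t−Δz̄)(Δz_{t+1}−Δz̄) = -51.9836
Denominator Σ(Δz_t−Δz̄)² = 179.0240
r_1(Δz) = -51.9836 / 179.0240 = -0.290

-0.290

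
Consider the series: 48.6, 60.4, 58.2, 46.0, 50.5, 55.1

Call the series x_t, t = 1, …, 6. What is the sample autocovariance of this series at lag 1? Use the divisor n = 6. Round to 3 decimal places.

Mean x̄ = (48.6 + 60.4 + 58.2 + 46.0 + 50.5 + 55.1)/6 = 53.1333
Deviations: -4.5333, 7.2667, 5.0667, -7.1333, -2.6333, 1.9667
Σ_{t=1}^{5}(x_t−x̄)(x_{t+1}−x̄) = -18.6611
γ_1 = -18.6611 / 6 = -3.110

-3.110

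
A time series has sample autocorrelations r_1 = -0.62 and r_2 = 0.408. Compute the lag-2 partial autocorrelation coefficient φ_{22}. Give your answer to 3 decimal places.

φ_{22} = (r_2 − r_1²) / (1 − r_1²)
r_1² = (-0.62)² = 0.3844
Numerator = 0.408 − 0.3844 = 0.0236; denominator = 1 − 0.3844 = 0.6156
φ_{22} = 0.0236 / 0.6156 = 0.038

0.038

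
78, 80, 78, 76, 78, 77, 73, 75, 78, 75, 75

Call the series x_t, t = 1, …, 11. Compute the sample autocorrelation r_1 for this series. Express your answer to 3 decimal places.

0.266

Mean x̄ = (78 + 80 + 78 + 76 + 78 + 77 + 73 + 75 + 78 + 75 + 75)/11 = 76.6364
Numerator Σ_{t=1}^{10}(x_t−x̄)(x_{t+1}−x̄) = 10.7769
Denominator Σ(x_t−x̄)² = 40.5455
r_1 = 10.7769 / 40.5455 = 0.266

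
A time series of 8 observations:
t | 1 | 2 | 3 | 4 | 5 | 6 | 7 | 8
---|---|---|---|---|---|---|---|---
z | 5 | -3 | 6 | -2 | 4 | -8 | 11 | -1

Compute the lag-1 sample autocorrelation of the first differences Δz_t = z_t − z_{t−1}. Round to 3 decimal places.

First differences Δz: -8, 9, -8, 6, -12, 19, -12
Mean of differences = -0.8571
Numerator Σ(Δz_t−Δz̄)(Δz_{t+1}−Δz̄) = -708.7347
Denominator Σ(Δz_t−Δz̄)² = 888.8571
r_1(Δz) = -708.7347 / 888.8571 = -0.797

-0.797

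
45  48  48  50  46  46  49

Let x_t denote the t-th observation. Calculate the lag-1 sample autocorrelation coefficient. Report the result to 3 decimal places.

Mean x̄ = (45 + 48 + 48 + 50 + 46 + 46 + 49)/7 = 47.4286
Numerator Σ_{t=1}^{6}(x_t−x̄)(x_{t+1}−x̄) = -3.4694
Denominator Σ(x_t−x̄)² = 19.7143
r_1 = -3.4694 / 19.7143 = -0.176

-0.176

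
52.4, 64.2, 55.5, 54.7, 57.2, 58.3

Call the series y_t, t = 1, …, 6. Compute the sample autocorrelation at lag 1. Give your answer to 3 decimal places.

Mean ȳ = (52.4 + 64.2 + 55.5 + 54.7 + 57.2 + 58.3)/6 = 57.0500
Deviations from mean: -4.6500, 7.1500, -1.5500, -2.3500, 0.1500, 1.2500
Σ(y_t−ȳ)(y_{t+1}−ȳ) = (-33.2475) + (-11.0825) + (3.6425) + (-0.3525) + (0.1875) = -40.8525
Denominator Σ(y_t−ȳ)² = 82.2550
r_1 = -40.8525 / 82.2550 = -0.497

-0.497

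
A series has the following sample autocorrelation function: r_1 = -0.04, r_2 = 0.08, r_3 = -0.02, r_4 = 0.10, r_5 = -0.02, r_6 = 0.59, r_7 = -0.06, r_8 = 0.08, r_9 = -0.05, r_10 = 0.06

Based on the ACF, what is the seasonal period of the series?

The largest autocorrelation is r_6 = 0.59; the remaining lags stay at or below 0.10.
The dominant spike at lag 6 indicates a seasonal period of 6.

6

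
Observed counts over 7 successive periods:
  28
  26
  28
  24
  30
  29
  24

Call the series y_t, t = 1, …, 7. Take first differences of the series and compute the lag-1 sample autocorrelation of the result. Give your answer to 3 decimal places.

-0.425

First differences Δy: -2, 2, -4, 6, -1, -5
Mean of differences = -0.6667
Numerator Σ(Δy_t−Δȳ)(Δy_{t+1}−Δȳ) = -35.4444
Denominator Σ(Δy_t−Δȳ)² = 83.3333
r_1(Δy) = -35.4444 / 83.3333 = -0.425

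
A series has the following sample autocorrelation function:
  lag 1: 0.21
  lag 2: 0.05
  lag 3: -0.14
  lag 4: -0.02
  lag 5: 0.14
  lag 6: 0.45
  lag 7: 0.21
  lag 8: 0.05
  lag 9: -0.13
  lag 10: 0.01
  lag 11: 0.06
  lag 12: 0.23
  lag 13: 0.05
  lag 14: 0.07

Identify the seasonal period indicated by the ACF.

6

The largest autocorrelation is r_6 = 0.45, with a weaker echo at lag 12 (0.23); the remaining lags stay at or below 0.21. The elevated value at lag 1 (0.21), dropping to 0.05 at lag 2, reflects decaying short-term dependence rather than seasonality.
The dominant spike at lag 6 indicates a seasonal period of 6.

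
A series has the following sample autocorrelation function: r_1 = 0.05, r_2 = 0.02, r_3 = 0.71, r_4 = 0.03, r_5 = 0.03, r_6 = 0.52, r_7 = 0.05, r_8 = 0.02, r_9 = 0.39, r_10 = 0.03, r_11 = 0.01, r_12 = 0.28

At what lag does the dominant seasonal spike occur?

The largest autocorrelation is r_3 = 0.71, with weaker echoes at lags 6 (0.52), 9 (0.39) and 12 (0.28); the remaining lags stay at or below 0.05.
The dominant spike at lag 3 indicates a seasonal period of 3.

3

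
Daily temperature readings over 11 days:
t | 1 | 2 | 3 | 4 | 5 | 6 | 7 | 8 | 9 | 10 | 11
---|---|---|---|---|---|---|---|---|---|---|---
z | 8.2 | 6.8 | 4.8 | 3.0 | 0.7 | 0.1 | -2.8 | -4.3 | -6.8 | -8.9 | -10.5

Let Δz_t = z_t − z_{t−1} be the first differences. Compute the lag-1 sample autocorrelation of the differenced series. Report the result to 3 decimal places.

First differences Δz: -1.4, -2.0, -1.8, -2.3, -0.6, -2.9, -1.5, -2.5, -2.1, -1.6
Mean of differences = -1.8700
Numerator Σ(Δz_t−Δz̄)(Δz_{t+1}−Δz̄) = -2.4859
Denominator Σ(Δz_t−Δz̄)² = 3.7610
r_1(Δz) = -2.4859 / 3.7610 = -0.661

-0.661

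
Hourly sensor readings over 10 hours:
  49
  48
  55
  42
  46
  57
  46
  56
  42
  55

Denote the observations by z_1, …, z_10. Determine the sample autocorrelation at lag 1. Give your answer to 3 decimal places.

Mean z̄ = (49 + 48 + 55 + 42 + 46 + 57 + 46 + 56 + 42 + 55)/10 = 49.6000
Numerator Σ_{t=1}^{9}(z_t−z̄)(z_{t+1}−z̄) = -187.3600
Denominator Σ(z_t−z̄)² = 298.4000
r_1 = -187.3600 / 298.4000 = -0.628

-0.628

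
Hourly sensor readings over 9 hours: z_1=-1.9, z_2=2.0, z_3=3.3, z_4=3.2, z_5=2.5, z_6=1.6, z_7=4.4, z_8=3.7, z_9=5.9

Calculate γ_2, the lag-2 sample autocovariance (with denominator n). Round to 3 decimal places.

Mean z̄ = (-1.9 + 2.0 + 3.3 + 3.2 + 2.5 + 1.6 + 4.4 + 3.7 + 5.9)/9 = 2.7444
Σ_{t=1}^{7}(z_t−z̄)(z_{t+2}−z̄) = 0.1494
γ_2 = 0.1494 / 9 = 0.017

0.017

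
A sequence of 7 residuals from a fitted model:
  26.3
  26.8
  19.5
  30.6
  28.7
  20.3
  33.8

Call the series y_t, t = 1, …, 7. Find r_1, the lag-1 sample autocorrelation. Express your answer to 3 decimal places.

-0.494

Mean ȳ = (26.3 + 26.8 + 19.5 + 30.6 + 28.7 + 20.3 + 33.8)/7 = 26.5714
Σ(y_t−ȳ)(y_{t+1}−ȳ) = (-0.0620) + (-1.6163) + (-28.4878) + (8.5751) + (-13.3492) + (-45.3335) = -80.2737
Denominator Σ(y_t−ȳ)² = 162.4743
r_1 = -80.2737 / 162.4743 = -0.494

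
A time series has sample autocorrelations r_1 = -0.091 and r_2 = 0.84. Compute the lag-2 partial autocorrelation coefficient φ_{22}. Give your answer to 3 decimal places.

φ_{22} = (r_2 − r_1²) / (1 − r_1²)
r_1² = (-0.091)² = 0.008281
Numerator = 0.84 − 0.0083 = 0.8317; denominator = 1 − 0.0083 = 0.9917
φ_{22} = 0.8317 / 0.9917 = 0.839

0.839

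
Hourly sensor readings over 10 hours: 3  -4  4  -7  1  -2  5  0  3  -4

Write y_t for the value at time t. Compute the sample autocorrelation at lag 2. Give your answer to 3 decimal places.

0.539

Mean ȳ = (3 − 4 + 4 − 7 + 1 − 2 + 5 + 0 + 3 − 4)/10 = -0.1000
Numerator Σ_{t=1}^{8}(y_t−ȳ)(y_{t+2}−ȳ) = 78.0800
Denominator Σ(y_t−ȳ)² = 144.9000
r_2 = 78.0800 / 144.9000 = 0.539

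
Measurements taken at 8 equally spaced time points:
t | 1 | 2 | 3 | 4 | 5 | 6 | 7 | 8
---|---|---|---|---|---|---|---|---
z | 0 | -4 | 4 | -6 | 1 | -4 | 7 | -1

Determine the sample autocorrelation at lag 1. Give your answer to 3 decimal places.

Mean z̄ = (0 − 4 + 4 − 6 + 1 − 4 + 7 − 1)/8 = -0.3750
Deviations from mean: 0.3750, -3.6250, 4.3750, -5.6250, 1.3750, -3.6250, 7.3750, -0.6250
Numerator Σ_{t=1}^{7}(z_t−z̄)(z_{t+1}−z̄) = -85.8906
Denominator Σ(z_t−z̄)² = 133.8750
r_1 = -85.8906 / 133.8750 = -0.642

-0.642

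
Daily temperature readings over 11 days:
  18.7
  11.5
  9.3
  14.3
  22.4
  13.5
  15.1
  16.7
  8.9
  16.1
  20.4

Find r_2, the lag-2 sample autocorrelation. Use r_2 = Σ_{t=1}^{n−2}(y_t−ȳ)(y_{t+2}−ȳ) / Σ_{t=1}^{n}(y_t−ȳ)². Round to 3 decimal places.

Mean ȳ = (18.7 + 11.5 + 9.3 + 14.3 + 22.4 + 13.5 + 15.1 + 16.7 + 8.9 + 16.1 + 20.4)/11 = 15.1727
Numerator Σ_{t=1}^{9}(y_t−ȳ)(y_{t+2}−ȳ) = -92.4906
Denominator Σ(y_t−ȳ)² = 186.0818
r_2 = -92.4906 / 186.0818 = -0.497

-0.497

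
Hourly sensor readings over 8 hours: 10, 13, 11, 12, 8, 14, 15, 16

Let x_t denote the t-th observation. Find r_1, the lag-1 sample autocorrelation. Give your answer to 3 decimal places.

Mean x̄ = (10 + 13 + 11 + 12 + 8 + 14 + 15 + 16)/8 = 12.3750
Deviations from mean: -2.3750, 0.6250, -1.3750, -0.3750, -4.3750, 1.6250, 2.6250, 3.6250
Σ(x_t−x̄)(x_{t+1}−x̄) = (-1.4844) + (-0.8594) + (0.5156) + (1.6406) + (-7.1094) + (4.2656) + (9.5156) = 6.4844
Denominator Σ(x_t−x̄)² = 49.8750
r_1 = 6.4844 / 49.8750 = 0.130

0.130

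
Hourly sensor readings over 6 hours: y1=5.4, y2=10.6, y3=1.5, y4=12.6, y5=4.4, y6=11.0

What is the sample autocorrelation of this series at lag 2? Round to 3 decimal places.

Mean ȳ = (5.4 + 10.6 + 1.5 + 12.6 + 4.4 + 11.0)/6 = 7.5833
Deviations from mean: -2.1833, 3.0167, -6.0833, 5.0167, -3.1833, 3.4167
Σ(y_t−ȳ)(y_{t+2}−ȳ) = (13.2819) + (15.1336) + (19.3653) + (17.1403) = 64.9211
Denominator Σ(y_t−ȳ)² = 97.8483
r_2 = 64.9211 / 97.8483 = 0.663

0.663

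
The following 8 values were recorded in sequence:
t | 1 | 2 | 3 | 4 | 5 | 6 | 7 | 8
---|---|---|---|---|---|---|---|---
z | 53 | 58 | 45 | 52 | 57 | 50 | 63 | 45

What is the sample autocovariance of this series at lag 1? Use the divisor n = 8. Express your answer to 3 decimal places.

Mean z̄ = (53 + 58 + 45 + 52 + 57 + 50 + 63 + 45)/8 = 52.8750
Deviations: 0.1250, 5.1250, -7.8750, -0.8750, 4.1250, -2.8750, 10.1250, -7.8750
Σ_{t=1}^{7}(z_t−z̄)(z_{t+1}−z̄) = -157.1406
γ_1 = -157.1406 / 8 = -19.643

-19.643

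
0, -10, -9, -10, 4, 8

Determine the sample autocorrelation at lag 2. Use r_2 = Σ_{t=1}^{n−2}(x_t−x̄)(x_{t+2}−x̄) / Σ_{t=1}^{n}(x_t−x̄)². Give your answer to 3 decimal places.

Mean x̄ = (0 − 10 − 9 − 10 + 4 + 8)/6 = -2.8333
Σ(x_t−x̄)(x_{t+2}−x̄) = (-17.4722) + (51.3611) + (-42.1389) + (-77.6389) = -85.8889
Denominator Σ(x_t−x̄)² = 312.8333
r_2 = -85.8889 / 312.8333 = -0.275

-0.275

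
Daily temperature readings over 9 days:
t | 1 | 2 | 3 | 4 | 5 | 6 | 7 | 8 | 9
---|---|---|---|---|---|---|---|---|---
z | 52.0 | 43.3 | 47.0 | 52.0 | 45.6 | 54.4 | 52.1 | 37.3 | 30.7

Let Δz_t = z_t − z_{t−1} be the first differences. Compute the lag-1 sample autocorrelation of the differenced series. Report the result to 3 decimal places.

-0.031

First differences Δz: -8.7, 3.7, 5.0, -6.4, 8.8, -2.3, -14.8, -6.6
Mean of differences = -2.6625
Numerator Σ(Δz_t−Δz̄)(Δz_{t+1}−Δz̄) = -13.5939
Denominator Σ(Δz_t−Δz̄)² = 443.9588
r_1(Δz) = -13.5939 / 443.9588 = -0.031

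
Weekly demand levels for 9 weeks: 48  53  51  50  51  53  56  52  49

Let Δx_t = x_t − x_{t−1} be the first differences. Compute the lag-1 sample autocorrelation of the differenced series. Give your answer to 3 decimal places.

-0.013

First differences Δx: 5, -2, -1, 1, 2, 3, -4, -3
Mean of differences = 0.1250
Numerator Σ(Δx_t−Δx̄)(Δx_{t+1}−Δx̄) = -0.8906
Denominator Σ(Δx_t−Δx̄)² = 68.8750
r_1(Δx) = -0.8906 / 68.8750 = -0.013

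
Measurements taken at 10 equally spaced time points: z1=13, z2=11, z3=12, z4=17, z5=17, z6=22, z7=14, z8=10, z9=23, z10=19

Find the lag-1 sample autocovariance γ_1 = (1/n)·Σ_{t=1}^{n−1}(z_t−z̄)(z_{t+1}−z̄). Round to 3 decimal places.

Mean z̄ = (13 + 11 + 12 + 17 + 17 + 22 + 14 + 10 + 23 + 19)/10 = 15.8000
Σ_{t=1}^{9}(z_t−z̄)(z_{t+1}−z̄) = 16.5600
γ_1 = 16.5600 / 10 = 1.656

1.656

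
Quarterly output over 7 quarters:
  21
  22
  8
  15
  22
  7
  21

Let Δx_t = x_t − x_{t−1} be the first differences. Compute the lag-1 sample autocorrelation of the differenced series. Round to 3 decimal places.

-0.528

First differences Δx: 1, -14, 7, 7, -15, 14
Mean of differences = 0.0000
Numerator Σ(Δx_t−Δx̄)(Δx_{t+1}−Δx̄) = -378.0000
Denominator Σ(Δx_t−Δx̄)² = 716.0000
r_1(Δx) = -378.0000 / 716.0000 = -0.528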